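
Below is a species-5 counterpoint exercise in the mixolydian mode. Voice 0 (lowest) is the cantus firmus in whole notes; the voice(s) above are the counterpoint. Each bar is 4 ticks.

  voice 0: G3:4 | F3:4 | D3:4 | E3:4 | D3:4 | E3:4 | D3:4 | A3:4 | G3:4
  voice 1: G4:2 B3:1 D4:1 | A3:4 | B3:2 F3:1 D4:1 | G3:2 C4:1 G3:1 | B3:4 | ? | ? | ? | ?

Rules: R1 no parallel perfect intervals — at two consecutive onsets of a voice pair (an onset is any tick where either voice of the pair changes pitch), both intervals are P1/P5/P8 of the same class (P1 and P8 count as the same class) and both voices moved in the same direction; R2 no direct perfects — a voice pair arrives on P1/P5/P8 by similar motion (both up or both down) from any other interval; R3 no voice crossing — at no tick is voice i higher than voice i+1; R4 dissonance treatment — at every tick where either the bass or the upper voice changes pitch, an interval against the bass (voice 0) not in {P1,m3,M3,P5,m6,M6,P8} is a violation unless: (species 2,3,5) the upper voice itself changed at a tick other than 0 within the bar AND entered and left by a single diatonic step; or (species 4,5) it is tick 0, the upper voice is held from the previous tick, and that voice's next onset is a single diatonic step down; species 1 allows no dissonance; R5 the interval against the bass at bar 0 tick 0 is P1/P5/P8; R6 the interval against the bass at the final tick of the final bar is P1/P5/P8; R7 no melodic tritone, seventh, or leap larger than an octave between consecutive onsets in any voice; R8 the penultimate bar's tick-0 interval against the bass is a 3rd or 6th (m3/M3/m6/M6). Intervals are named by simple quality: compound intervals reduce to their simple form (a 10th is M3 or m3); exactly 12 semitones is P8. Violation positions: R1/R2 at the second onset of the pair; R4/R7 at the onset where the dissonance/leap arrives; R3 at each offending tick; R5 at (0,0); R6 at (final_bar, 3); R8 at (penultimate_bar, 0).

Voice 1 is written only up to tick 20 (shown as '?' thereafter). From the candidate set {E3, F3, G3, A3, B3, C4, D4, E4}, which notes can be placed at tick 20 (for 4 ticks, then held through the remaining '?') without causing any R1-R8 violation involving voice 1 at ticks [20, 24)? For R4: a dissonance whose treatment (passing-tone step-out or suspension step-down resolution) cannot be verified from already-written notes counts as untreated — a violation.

{B3, C4, E3, G3}

E3: legal
F3: violates R4,R7
G3: legal
A3: violates R4
B3: legal
C4: legal
D4: violates R4
E4: violates R2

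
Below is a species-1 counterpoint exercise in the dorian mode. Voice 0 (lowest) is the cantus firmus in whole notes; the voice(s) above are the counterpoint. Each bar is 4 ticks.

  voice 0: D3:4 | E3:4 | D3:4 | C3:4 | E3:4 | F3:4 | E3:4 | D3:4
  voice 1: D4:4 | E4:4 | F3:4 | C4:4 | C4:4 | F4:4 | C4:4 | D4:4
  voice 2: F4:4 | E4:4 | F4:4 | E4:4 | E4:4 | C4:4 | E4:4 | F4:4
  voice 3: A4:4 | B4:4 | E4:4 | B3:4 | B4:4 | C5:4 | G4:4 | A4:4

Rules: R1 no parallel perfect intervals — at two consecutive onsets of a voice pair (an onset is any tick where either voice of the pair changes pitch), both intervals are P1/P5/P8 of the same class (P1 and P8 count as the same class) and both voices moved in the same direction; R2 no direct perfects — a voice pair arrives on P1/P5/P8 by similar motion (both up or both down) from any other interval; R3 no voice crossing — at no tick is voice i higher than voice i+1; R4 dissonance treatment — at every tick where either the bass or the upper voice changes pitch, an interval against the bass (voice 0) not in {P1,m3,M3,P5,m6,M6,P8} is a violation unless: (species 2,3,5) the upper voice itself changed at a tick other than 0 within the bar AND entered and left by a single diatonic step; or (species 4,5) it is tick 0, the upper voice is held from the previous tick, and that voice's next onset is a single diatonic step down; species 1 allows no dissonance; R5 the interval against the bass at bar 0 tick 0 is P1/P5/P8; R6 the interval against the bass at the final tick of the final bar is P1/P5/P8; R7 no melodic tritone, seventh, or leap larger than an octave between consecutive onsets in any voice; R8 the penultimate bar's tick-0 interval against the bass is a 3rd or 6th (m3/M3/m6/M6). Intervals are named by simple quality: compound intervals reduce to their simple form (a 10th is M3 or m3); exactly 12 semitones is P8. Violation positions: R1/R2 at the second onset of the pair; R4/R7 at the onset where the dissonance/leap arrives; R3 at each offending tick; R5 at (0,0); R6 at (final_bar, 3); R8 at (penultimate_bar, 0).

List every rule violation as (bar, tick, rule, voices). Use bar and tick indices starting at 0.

(0, 0, R5, (0, 2))
(1, 0, R1, (0, 1))
(1, 0, R1, (0, 3))
(1, 0, R1, (1, 3))
(2, 0, R3, (2, 3))
(2, 0, R4, (0, 3))
(2, 0, R7, (1,))
(2, 1, R3, (2, 3))
(2, 2, R3, (2, 3))
(2, 3, R3, (2, 3))
(3, 0, R3, (2, 3))
(3, 0, R4, (0, 3))
(3, 1, R3, (2, 3))
(3, 2, R3, (2, 3))
(3, 3, R3, (2, 3))
(4, 0, R2, (0, 3))
(5, 0, R1, (0, 3))
(5, 0, R2, (0, 1))
(5, 0, R2, (1, 3))
(5, 0, R3, (1, 2))
(5, 1, R3, (1, 2))
(5, 2, R3, (1, 2))
(5, 3, R3, (1, 2))
(6, 0, R1, (1, 3))
(6, 0, R8, (0, 2))
(7, 0, R1, (1, 3))
(7, 3, R6, (0, 2))

bar 0: v0=D3 v1=D4 v2=F4 v3=A4 downbeat P5
bar 1: v0=E3 v1=E4 v2=E4 v3=B4 downbeat P5
bar 2: v0=D3 v1=F3 v2=F4 v3=E4 downbeat M2
bar 3: v0=C3 v1=C4 v2=E4 v3=B3 downbeat M7
bar 4: v0=E3 v1=C4 v2=E4 v3=B4 downbeat P5
bar 5: v0=F3 v1=F4 v2=C4 v3=C5 downbeat P5
bar 6: v0=E3 v1=C4 v2=E4 v3=G4 downbeat m3
bar 7: v0=D3 v1=D4 v2=F4 v3=A4 downbeat P5
  -> R5 @ bar 0 tick 0 v(0, 2): opens on m3
  -> R1 @ bar 1 tick 0 v(0, 1): D3/D4 P8 -> E3/E4 P8 similar
  -> R1 @ bar 1 tick 0 v(0, 3): D3/A4 P5 -> E3/B4 P5 similar
  -> R1 @ bar 1 tick 0 v(1, 3): D4/A4 P5 -> E4/B4 P5 similar
  -> R3 @ bar 2 tick 0 v(2, 3): F4 above E4
  -> R4 @ bar 2 tick 0 v(0, 3): D3/E4 M2 untreated
  -> R7 @ bar 2 tick 0 v(1,): E4->F3 leap 11st
  -> R3 @ bar 2 tick 1 v(2, 3): F4 above E4
  -> R3 @ bar 2 tick 2 v(2, 3): F4 above E4
  -> R3 @ bar 2 tick 3 v(2, 3): F4 above E4
  -> R3 @ bar 3 tick 0 v(2, 3): E4 above B3
  -> R4 @ bar 3 tick 0 v(0, 3): C3/B3 M7 untreated
  -> R3 @ bar 3 tick 1 v(2, 3): E4 above B3
  -> R3 @ bar 3 tick 2 v(2, 3): E4 above B3
  -> R3 @ bar 3 tick 3 v(2, 3): E4 above B3
  -> R2 @ bar 4 tick 0 v(0, 3): C3/B3 M7 -> E3/B4 P5 similar
  -> R1 @ bar 5 tick 0 v(0, 3): E3/B4 P5 -> F3/C5 P5 similar
  -> R2 @ bar 5 tick 0 v(0, 1): E3/C4 m6 -> F3/F4 P8 similar
  -> R2 @ bar 5 tick 0 v(1, 3): C4/B4 M7 -> F4/C5 P5 similar
  -> R3 @ bar 5 tick 0 v(1, 2): F4 above C4
  -> R3 @ bar 5 tick 1 v(1, 2): F4 above C4
  -> R3 @ bar 5 tick 2 v(1, 2): F4 above C4
  -> R3 @ bar 5 tick 3 v(1, 2): F4 above C4
  -> R1 @ bar 6 tick 0 v(1, 3): F4/C5 P5 -> C4/G4 P5 similar
  -> R8 @ bar 6 tick 0 v(0, 2): penult P8 not 3rd/6th
  -> R1 @ bar 7 tick 0 v(1, 3): C4/G4 P5 -> D4/A4 P5 similar
  -> R6 @ bar 7 tick 3 v(0, 2): closes on m3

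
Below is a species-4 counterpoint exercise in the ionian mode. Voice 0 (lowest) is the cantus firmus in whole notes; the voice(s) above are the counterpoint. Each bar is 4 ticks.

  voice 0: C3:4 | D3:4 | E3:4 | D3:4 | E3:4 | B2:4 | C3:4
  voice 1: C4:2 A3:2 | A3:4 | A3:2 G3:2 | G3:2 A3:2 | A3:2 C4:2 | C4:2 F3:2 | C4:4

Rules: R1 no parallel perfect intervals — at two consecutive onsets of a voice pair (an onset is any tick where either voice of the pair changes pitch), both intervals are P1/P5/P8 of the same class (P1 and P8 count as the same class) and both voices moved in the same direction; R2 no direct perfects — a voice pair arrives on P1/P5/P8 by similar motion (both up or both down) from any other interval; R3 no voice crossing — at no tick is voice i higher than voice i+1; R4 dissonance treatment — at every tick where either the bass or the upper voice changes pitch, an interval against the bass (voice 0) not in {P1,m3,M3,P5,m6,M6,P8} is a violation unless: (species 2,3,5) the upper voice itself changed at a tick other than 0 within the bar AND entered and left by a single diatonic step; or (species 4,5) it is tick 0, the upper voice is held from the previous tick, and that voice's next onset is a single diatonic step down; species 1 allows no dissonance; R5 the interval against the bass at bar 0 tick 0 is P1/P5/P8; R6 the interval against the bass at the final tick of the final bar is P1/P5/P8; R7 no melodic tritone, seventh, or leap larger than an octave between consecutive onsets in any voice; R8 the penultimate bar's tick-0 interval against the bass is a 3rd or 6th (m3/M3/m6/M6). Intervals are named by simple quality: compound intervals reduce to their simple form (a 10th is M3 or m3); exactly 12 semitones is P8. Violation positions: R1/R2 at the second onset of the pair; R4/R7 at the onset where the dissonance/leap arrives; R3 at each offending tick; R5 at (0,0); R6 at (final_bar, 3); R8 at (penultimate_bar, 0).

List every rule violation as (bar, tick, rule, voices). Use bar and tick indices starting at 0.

(3, 0, R4, (0, 1))
(4, 0, R4, (0, 1))
(5, 0, R4, (0, 1))
(5, 0, R8, (0, 1))
(5, 2, R4, (0, 1))
(6, 0, R2, (0, 1))

bar 0: v0=C3 v1=C4 downbeat P8
bar 1: v0=D3 v1=A3 downbeat P5
bar 2: v0=E3 v1=A3 downbeat P4
bar 3: v0=D3 v1=G3 downbeat P4
bar 4: v0=E3 v1=A3 downbeat P4
bar 5: v0=B2 v1=C4 downbeat m2
bar 6: v0=C3 v1=C4 downbeat P8
  -> R4 @ bar 3 tick 0 v(0, 1): D3/G3 P4 untreated
  -> R4 @ bar 4 tick 0 v(0, 1): E3/A3 P4 untreated
  -> R4 @ bar 5 tick 0 v(0, 1): B2/C4 m2 untreated
  -> R8 @ bar 5 tick 0 v(0, 1): penult m2 not 3rd/6th
  -> R4 @ bar 5 tick 2 v(0, 1): B2/F3 TT untreated
  -> R2 @ bar 6 tick 0 v(0, 1): B2/F3 TT -> C3/C4 P8 similar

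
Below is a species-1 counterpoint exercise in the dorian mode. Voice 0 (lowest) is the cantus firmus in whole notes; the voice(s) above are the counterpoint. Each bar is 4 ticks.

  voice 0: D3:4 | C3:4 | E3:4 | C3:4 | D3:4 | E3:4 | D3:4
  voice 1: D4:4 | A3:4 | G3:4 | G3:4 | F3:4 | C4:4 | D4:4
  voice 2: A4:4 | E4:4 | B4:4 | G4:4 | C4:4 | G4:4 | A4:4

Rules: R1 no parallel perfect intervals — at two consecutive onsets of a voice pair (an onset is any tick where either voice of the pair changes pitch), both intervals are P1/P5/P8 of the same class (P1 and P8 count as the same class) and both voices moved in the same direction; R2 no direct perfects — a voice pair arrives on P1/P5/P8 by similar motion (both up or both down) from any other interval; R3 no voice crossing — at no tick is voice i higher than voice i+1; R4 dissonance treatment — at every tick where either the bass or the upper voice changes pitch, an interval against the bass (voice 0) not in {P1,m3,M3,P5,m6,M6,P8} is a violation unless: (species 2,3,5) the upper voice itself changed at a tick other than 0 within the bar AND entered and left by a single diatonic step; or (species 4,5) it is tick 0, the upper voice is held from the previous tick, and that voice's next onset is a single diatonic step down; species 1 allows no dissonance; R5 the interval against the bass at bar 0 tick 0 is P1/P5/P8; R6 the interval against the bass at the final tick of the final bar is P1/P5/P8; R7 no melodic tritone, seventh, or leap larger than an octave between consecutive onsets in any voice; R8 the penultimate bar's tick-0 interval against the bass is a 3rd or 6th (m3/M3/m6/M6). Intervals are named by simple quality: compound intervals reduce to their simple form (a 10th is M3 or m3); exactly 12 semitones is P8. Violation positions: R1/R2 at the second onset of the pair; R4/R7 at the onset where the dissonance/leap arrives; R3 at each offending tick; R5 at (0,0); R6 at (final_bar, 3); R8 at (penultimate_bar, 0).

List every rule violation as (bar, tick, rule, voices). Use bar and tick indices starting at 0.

(1, 0, R1, (1, 2))
(2, 0, R2, (0, 2))
(3, 0, R1, (0, 2))
(4, 0, R2, (1, 2))
(4, 0, R4, (0, 2))
(5, 0, R1, (1, 2))
(6, 0, R1, (1, 2))

bar 0: v0=D3 v1=D4 v2=A4 downbeat P5
bar 1: v0=C3 v1=A3 v2=E4 downbeat M3
bar 2: v0=E3 v1=G3 v2=B4 downbeat P5
bar 3: v0=C3 v1=G3 v2=G4 downbeat P5
bar 4: v0=D3 v1=F3 v2=C4 downbeat m7
bar 5: v0=E3 v1=C4 v2=G4 downbeat m3
bar 6: v0=D3 v1=D4 v2=A4 downbeat P5
  -> R1 @ bar 1 tick 0 v(1, 2): D4/A4 P5 -> A3/E4 P5 similar
  -> R2 @ bar 2 tick 0 v(0, 2): C3/E4 M3 -> E3/B4 P5 similar
  -> R1 @ bar 3 tick 0 v(0, 2): E3/B4 P5 -> C3/G4 P5 similar
  -> R2 @ bar 4 tick 0 v(1, 2): G3/G4 P8 -> F3/C4 P5 similar
  -> R4 @ bar 4 tick 0 v(0, 2): D3/C4 m7 untreated
  -> R1 @ bar 5 tick 0 v(1, 2): F3/C4 P5 -> C4/G4 P5 similar
  -> R1 @ bar 6 tick 0 v(1, 2): C4/G4 P5 -> D4/A4 P5 similar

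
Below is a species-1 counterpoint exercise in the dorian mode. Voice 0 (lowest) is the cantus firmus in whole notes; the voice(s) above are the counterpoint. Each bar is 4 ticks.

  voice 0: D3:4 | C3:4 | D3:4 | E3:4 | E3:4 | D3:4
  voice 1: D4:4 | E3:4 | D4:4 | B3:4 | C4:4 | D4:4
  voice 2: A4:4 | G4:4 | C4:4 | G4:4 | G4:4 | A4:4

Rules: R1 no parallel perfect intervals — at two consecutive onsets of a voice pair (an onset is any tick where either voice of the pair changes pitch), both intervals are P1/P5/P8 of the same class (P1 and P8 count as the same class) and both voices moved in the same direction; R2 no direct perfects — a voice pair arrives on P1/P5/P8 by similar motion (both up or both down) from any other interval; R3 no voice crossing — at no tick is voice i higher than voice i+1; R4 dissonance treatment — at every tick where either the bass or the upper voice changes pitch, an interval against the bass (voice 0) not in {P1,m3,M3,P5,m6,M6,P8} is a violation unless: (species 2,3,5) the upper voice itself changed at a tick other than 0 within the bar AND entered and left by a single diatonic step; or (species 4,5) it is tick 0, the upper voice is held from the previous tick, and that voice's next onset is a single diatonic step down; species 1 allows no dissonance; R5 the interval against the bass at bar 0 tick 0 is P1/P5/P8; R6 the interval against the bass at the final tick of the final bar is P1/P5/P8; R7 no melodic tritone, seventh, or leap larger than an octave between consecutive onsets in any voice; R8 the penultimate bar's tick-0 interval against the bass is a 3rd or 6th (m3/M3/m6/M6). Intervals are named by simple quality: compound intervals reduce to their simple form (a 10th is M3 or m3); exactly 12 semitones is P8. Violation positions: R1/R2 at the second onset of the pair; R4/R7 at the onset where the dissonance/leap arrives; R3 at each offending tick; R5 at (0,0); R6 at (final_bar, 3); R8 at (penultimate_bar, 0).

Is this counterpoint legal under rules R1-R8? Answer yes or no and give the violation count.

bar 0: v0=D3 v1=D4 v2=A4 (P5)
bar 1: v0=C3 v1=E3 v2=G4 (P5)
bar 2: v0=D3 v1=D4 v2=C4 (m7)
bar 3: v0=E3 v1=B3 v2=G4 (m3)
bar 4: v0=E3 v1=C4 v2=G4 (m3)
bar 5: v0=D3 v1=D4 v2=A4 (P5)
  R1 @ bar1.0: D3/A4 P5 -> C3/G4 P5 similar
  R7 @ bar1.0: D4->E3 leap 10st
  R2 @ bar2.0: C3/E3 M3 -> D3/D4 P8 similar
  R3 @ bar2.0: D4 above C4
  R4 @ bar2.0: D3/C4 m7 untreated
  R7 @ bar2.0: E3->D4 leap 10st
  R3 @ bar2.1: D4 above C4
  R3 @ bar2.2: D4 above C4
  R3 @ bar2.3: D4 above C4
  R1 @ bar5.0: C4/G4 P5 -> D4/A4 P5 similar

No (10 violations)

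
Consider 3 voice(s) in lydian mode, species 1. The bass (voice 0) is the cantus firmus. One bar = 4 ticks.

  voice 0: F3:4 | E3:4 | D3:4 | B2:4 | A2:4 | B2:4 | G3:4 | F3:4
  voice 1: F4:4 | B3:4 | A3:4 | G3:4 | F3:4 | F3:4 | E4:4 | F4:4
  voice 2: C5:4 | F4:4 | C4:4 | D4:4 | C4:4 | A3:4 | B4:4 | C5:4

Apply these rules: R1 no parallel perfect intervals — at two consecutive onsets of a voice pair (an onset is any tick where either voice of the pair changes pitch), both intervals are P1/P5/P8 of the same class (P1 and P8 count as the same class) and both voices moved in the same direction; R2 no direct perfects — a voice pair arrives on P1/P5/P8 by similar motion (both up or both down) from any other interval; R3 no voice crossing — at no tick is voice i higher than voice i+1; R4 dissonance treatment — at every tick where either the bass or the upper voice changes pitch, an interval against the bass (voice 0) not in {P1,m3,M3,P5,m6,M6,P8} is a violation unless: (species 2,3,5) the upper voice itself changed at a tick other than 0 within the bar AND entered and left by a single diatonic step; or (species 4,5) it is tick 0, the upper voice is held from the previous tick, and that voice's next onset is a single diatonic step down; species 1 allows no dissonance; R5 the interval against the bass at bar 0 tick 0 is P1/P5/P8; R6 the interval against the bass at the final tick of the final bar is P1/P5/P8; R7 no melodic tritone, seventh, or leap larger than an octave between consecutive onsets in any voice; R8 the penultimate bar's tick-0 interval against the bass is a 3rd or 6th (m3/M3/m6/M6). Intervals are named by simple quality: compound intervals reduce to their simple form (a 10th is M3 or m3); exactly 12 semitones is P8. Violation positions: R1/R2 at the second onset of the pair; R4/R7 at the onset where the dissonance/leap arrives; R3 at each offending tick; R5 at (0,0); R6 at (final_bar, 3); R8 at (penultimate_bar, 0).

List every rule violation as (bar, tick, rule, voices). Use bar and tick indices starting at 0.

(1, 0, R2, (0, 1))
(1, 0, R4, (0, 2))
(1, 0, R7, (1,))
(2, 0, R1, (0, 1))
(2, 0, R4, (0, 2))
(4, 0, R1, (1, 2))
(5, 0, R4, (0, 1))
(5, 0, R4, (0, 2))
(6, 0, R2, (1, 2))
(6, 0, R7, (1,))
(6, 0, R7, (2,))
(7, 0, R1, (1, 2))

bar 0: v0=F3 v1=F4 v2=C5 downbeat P5
bar 1: v0=E3 v1=B3 v2=F4 downbeat m2
bar 2: v0=D3 v1=A3 v2=C4 downbeat m7
bar 3: v0=B2 v1=G3 v2=D4 downbeat m3
bar 4: v0=A2 v1=F3 v2=C4 downbeat m3
bar 5: v0=B2 v1=F3 v2=A3 downbeat m7
bar 6: v0=G3 v1=E4 v2=B4 downbeat M3
bar 7: v0=F3 v1=F4 v2=C5 downbeat P5
  -> R2 @ bar 1 tick 0 v(0, 1): F3/F4 P8 -> E3/B3 P5 similar
  -> R4 @ bar 1 tick 0 v(0, 2): E3/F4 m2 untreated
  -> R7 @ bar 1 tick 0 v(1,): F4->B3 leap 6st
  -> R1 @ bar 2 tick 0 v(0, 1): E3/B3 P5 -> D3/A3 P5 similar
  -> R4 @ bar 2 tick 0 v(0, 2): D3/C4 m7 untreated
  -> R1 @ bar 4 tick 0 v(1, 2): G3/D4 P5 -> F3/C4 P5 similar
  -> R4 @ bar 5 tick 0 v(0, 1): B2/F3 TT untreated
  -> R4 @ bar 5 tick 0 v(0, 2): B2/A3 m7 untreated
  -> R2 @ bar 6 tick 0 v(1, 2): F3/A3 M3 -> E4/B4 P5 similar
  -> R7 @ bar 6 tick 0 v(1,): F3->E4 leap 11st
  -> R7 @ bar 6 tick 0 v(2,): A3->B4 leap 14st
  -> R1 @ bar 7 tick 0 v(1, 2): E4/B4 P5 -> F4/C5 P5 similar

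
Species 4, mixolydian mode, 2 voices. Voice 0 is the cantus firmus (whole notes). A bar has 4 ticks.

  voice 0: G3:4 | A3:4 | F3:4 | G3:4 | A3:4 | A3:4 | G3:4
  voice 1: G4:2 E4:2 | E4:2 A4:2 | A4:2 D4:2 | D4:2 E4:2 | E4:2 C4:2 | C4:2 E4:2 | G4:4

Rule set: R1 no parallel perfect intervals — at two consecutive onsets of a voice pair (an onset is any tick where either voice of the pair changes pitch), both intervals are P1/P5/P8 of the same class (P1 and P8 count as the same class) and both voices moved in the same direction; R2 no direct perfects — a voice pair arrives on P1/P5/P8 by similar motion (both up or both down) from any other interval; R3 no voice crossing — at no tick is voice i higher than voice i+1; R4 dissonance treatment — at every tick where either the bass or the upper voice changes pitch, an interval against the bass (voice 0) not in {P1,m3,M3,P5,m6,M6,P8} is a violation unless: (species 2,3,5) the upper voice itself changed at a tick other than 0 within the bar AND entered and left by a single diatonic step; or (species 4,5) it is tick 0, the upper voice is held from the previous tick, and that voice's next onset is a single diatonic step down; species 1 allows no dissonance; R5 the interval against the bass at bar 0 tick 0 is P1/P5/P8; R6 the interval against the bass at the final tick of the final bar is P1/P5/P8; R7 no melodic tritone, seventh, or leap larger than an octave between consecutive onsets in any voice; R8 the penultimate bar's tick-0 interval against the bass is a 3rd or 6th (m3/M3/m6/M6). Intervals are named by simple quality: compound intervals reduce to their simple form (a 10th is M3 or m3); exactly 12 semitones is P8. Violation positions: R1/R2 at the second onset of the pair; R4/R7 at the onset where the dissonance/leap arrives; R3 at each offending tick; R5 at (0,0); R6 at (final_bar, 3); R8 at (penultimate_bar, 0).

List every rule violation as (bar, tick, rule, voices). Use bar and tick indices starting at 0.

No violations across 7 bars (G3..G3 vs G4..G4).

bar 0: v0=G3 v1=G4 downbeat P8
bar 1: v0=A3 v1=E4 downbeat P5
bar 2: v0=F3 v1=A4 downbeat M3
bar 3: v0=G3 v1=D4 downbeat P5
bar 4: v0=A3 v1=E4 downbeat P5
bar 5: v0=A3 v1=C4 downbeat m3
bar 6: v0=G3 v1=G4 downbeat P8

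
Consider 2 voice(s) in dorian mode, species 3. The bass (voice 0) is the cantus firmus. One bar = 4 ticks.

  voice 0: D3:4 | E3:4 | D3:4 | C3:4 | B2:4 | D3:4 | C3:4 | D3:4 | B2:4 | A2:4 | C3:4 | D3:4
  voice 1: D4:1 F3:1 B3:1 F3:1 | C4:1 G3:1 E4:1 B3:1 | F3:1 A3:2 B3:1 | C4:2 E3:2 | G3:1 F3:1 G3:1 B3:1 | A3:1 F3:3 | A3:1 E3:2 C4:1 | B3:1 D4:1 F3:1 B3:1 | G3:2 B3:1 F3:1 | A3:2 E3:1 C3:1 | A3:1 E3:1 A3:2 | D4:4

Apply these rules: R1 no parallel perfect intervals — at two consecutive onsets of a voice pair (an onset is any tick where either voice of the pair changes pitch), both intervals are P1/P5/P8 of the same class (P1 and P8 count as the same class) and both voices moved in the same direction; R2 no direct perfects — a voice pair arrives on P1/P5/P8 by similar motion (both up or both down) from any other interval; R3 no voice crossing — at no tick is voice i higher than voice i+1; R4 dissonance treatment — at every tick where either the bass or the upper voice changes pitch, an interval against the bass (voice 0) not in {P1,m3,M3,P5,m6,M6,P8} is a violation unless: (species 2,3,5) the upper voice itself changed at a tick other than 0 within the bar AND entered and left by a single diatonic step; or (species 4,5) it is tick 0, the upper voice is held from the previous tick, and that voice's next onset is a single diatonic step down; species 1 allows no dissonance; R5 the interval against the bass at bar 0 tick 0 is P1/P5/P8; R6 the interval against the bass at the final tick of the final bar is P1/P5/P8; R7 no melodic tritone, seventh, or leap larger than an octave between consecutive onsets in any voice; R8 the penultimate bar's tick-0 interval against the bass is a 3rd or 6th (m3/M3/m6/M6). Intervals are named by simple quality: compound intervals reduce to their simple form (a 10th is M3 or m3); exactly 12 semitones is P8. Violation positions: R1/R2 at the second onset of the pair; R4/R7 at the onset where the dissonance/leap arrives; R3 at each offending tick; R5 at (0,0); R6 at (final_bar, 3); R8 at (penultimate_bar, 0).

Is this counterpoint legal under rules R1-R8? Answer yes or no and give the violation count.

bar 0: v0=D3 v1=D4 (P8)
bar 1: v0=E3 v1=C4 (m6)
bar 2: v0=D3 v1=F3 (m3)
bar 3: v0=C3 v1=C4 (P8)
bar 4: v0=B2 v1=G3 (m6)
bar 5: v0=D3 v1=A3 (P5)
bar 6: v0=C3 v1=A3 (M6)
bar 7: v0=D3 v1=B3 (M6)
bar 8: v0=B2 v1=G3 (m6)
bar 9: v0=A2 v1=A3 (P8)
bar 10: v0=C3 v1=A3 (M6)
bar 11: v0=D3 v1=D4 (P8)
  R7 @ bar0.2: F3->B3 leap 6st
  R7 @ bar0.3: B3->F3 leap 6st
  R7 @ bar2.0: B3->F3 leap 6st
  R7 @ bar7.3: F3->B3 leap 6st
  R4 @ bar8.3: B2/F3 TT untreated
  R7 @ bar8.3: B3->F3 leap 6st
  R2 @ bar11.0: C3/A3 M6 -> D3/D4 P8 similar

No (7 violations)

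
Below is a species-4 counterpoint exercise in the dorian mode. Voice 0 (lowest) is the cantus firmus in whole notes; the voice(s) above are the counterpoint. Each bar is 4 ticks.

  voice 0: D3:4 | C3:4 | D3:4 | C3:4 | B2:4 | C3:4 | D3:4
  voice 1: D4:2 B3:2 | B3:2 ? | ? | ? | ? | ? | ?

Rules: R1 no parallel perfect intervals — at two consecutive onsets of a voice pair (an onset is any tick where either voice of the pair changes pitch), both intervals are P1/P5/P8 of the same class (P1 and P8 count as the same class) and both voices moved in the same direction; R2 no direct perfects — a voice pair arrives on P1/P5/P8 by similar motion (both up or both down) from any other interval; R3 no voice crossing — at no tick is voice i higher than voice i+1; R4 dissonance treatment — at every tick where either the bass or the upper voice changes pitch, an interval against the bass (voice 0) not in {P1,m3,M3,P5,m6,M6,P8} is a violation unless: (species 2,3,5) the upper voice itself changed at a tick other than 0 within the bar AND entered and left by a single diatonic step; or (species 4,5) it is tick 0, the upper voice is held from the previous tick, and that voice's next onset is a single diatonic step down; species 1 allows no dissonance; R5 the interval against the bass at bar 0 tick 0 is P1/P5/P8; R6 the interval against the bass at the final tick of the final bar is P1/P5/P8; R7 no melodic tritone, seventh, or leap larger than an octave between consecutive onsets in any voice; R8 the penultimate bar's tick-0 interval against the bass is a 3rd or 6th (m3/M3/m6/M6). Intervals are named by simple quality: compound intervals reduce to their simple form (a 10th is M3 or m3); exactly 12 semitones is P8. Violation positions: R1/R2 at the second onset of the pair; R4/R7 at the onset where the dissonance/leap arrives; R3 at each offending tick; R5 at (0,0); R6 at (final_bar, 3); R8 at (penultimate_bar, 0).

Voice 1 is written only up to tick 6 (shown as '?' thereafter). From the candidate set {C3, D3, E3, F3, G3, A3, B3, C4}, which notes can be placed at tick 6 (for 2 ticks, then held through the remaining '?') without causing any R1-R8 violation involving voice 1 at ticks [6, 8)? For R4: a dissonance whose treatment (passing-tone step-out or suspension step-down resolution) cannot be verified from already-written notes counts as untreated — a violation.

{A3, B3, C4, E3, G3}

C3: violates R7
D3: violates R4
E3: legal
F3: violates R4,R7
G3: legal
A3: legal
B3: legal
C4: legal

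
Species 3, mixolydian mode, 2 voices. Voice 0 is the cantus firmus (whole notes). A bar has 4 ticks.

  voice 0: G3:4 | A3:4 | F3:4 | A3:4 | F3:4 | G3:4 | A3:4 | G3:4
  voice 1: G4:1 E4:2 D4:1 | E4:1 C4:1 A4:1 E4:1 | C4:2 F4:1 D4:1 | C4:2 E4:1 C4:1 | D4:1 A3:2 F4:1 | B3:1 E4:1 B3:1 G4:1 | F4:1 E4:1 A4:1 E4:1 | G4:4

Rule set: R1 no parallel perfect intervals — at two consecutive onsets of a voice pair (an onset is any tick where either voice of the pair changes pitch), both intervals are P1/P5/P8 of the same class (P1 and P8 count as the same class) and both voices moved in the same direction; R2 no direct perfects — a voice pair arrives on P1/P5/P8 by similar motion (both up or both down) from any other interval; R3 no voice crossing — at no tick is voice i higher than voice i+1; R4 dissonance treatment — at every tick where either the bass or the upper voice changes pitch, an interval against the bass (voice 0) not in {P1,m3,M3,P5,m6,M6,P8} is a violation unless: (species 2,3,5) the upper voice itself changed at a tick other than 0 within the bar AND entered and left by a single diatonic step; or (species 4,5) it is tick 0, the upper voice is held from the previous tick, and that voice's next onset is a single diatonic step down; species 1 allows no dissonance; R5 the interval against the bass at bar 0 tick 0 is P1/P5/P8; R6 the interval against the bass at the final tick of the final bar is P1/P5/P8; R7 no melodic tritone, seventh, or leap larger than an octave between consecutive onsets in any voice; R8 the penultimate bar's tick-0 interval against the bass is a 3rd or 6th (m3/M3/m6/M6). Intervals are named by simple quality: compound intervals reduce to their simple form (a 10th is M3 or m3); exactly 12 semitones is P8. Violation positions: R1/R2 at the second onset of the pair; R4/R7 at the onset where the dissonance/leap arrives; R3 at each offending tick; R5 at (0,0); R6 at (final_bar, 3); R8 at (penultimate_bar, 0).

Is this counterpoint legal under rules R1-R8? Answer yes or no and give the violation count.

bar 0: v0=G3 v1=G4 (P8)
bar 1: v0=A3 v1=E4 (P5)
bar 2: v0=F3 v1=C4 (P5)
bar 3: v0=A3 v1=C4 (m3)
bar 4: v0=F3 v1=D4 (M6)
bar 5: v0=G3 v1=B3 (M3)
bar 6: v0=A3 v1=F4 (m6)
bar 7: v0=G3 v1=G4 (P8)
  R1 @ bar1.0: G3/D4 P5 -> A3/E4 P5 similar
  R1 @ bar2.0: A3/E4 P5 -> F3/C4 P5 similar
  R7 @ bar5.0: F4->B3 leap 6st

No (3 violations)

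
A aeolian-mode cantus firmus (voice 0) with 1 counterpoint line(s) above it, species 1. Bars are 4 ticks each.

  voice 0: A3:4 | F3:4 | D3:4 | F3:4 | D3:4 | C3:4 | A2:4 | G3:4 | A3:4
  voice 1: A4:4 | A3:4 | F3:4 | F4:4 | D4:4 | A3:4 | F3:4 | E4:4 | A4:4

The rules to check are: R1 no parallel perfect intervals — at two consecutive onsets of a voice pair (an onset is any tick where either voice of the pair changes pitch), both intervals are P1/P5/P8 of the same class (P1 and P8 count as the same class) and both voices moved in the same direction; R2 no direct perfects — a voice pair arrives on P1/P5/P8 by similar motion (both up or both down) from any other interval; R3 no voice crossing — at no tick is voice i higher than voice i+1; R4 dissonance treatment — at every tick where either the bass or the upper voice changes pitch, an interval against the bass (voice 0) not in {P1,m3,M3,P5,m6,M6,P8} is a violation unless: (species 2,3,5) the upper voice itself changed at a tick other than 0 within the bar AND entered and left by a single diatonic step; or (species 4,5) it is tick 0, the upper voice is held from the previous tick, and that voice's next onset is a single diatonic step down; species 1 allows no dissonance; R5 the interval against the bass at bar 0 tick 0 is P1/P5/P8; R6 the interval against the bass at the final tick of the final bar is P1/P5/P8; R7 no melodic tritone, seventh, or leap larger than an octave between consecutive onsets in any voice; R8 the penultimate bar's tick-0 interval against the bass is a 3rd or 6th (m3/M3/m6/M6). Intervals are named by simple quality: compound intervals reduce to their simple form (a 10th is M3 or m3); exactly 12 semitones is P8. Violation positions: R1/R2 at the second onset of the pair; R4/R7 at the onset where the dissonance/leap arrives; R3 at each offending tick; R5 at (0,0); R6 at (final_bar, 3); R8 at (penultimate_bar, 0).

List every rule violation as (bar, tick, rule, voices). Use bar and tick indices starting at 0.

(3, 0, R2, (0, 1))
(4, 0, R1, (0, 1))
(7, 0, R7, (0,))
(7, 0, R7, (1,))
(8, 0, R2, (0, 1))

bar 0: v0=A3 v1=A4 downbeat P8
bar 1: v0=F3 v1=A3 downbeat M3
bar 2: v0=D3 v1=F3 downbeat m3
bar 3: v0=F3 v1=F4 downbeat P8
bar 4: v0=D3 v1=D4 downbeat P8
bar 5: v0=C3 v1=A3 downbeat M6
bar 6: v0=A2 v1=F3 downbeat m6
bar 7: v0=G3 v1=E4 downbeat M6
bar 8: v0=A3 v1=A4 downbeat P8
  -> R2 @ bar 3 tick 0 v(0, 1): D3/F3 m3 -> F3/F4 P8 similar
  -> R1 @ bar 4 tick 0 v(0, 1): F3/F4 P8 -> D3/D4 P8 similar
  -> R7 @ bar 7 tick 0 v(0,): A2->G3 leap 10st
  -> R7 @ bar 7 tick 0 v(1,): F3->E4 leap 11st
  -> R2 @ bar 8 tick 0 v(0, 1): G3/E4 M6 -> A3/A4 P8 similar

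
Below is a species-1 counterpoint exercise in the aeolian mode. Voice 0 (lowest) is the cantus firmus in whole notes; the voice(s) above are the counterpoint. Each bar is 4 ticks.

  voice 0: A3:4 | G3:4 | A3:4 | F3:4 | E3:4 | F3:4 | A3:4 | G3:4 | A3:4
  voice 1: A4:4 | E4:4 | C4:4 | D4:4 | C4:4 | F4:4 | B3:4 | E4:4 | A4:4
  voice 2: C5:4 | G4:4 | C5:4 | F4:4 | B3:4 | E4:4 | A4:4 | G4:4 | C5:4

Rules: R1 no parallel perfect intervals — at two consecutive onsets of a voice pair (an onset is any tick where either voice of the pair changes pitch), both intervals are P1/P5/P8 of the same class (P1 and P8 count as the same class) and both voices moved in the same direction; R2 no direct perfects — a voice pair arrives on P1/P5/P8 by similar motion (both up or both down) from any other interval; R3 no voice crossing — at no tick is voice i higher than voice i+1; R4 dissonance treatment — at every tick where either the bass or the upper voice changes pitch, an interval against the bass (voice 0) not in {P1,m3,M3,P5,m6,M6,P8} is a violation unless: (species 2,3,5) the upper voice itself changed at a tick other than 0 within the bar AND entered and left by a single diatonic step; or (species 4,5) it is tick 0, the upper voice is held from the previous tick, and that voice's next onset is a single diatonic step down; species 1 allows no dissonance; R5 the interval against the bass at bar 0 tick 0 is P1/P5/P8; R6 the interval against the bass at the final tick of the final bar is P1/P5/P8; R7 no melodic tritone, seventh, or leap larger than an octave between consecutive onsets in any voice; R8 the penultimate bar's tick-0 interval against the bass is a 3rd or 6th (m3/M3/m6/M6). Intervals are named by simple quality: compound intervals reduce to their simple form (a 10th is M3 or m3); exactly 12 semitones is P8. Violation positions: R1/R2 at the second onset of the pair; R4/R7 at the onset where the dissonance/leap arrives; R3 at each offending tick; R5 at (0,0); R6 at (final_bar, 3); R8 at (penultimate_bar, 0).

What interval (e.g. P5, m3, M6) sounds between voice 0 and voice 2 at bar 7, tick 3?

P8

voice 0=G3 voice 2=G4 -> P8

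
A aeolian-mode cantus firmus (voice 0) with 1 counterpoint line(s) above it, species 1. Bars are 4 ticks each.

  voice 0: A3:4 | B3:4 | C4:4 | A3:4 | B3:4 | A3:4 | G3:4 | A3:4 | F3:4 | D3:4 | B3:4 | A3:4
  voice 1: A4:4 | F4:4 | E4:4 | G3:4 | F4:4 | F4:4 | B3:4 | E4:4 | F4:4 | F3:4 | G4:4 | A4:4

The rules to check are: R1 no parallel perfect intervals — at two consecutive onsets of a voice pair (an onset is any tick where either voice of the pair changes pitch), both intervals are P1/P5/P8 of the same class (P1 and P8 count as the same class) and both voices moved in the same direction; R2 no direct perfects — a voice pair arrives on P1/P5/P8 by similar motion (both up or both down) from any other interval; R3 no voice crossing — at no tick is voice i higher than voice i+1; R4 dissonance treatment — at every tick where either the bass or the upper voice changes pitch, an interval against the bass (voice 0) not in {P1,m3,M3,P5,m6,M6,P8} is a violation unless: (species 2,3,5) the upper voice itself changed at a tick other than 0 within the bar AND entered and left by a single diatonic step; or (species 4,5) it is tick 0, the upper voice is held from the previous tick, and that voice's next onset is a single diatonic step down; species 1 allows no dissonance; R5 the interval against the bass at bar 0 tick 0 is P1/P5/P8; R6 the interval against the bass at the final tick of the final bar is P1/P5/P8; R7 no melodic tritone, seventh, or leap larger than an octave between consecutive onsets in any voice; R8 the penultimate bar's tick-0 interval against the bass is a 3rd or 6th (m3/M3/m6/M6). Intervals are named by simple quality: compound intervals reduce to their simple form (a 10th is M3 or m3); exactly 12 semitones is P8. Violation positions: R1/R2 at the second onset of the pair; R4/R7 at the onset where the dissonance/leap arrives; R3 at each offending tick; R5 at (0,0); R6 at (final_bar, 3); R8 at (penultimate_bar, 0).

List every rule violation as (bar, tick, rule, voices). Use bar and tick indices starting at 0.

(1, 0, R4, (0, 1))
(3, 0, R3, (0, 1))
(3, 0, R4, (0, 1))
(3, 1, R3, (0, 1))
(3, 2, R3, (0, 1))
(3, 3, R3, (0, 1))
(4, 0, R4, (0, 1))
(4, 0, R7, (1,))
(6, 0, R7, (1,))
(7, 0, R2, (0, 1))
(10, 0, R7, (1,))

bar 0: v0=A3 v1=A4 downbeat P8
bar 1: v0=B3 v1=F4 downbeat TT
bar 2: v0=C4 v1=E4 downbeat M3
bar 3: v0=A3 v1=G3 downbeat M2
bar 4: v0=B3 v1=F4 downbeat TT
bar 5: v0=A3 v1=F4 downbeat m6
bar 6: v0=G3 v1=B3 downbeat M3
bar 7: v0=A3 v1=E4 downbeat P5
bar 8: v0=F3 v1=F4 downbeat P8
bar 9: v0=D3 v1=F3 downbeat m3
bar 10: v0=B3 v1=G4 downbeat m6
bar 11: v0=A3 v1=A4 downbeat P8
  -> R4 @ bar 1 tick 0 v(0, 1): B3/F4 TT untreated
  -> R3 @ bar 3 tick 0 v(0, 1): A3 above G3
  -> R4 @ bar 3 tick 0 v(0, 1): A3/G3 M2 untreated
  -> R3 @ bar 3 tick 1 v(0, 1): A3 above G3
  -> R3 @ bar 3 tick 2 v(0, 1): A3 above G3
  -> R3 @ bar 3 tick 3 v(0, 1): A3 above G3
  -> R4 @ bar 4 tick 0 v(0, 1): B3/F4 TT untreated
  -> R7 @ bar 4 tick 0 v(1,): G3->F4 leap 10st
  -> R7 @ bar 6 tick 0 v(1,): F4->B3 leap 6st
  -> R2 @ bar 7 tick 0 v(0, 1): G3/B3 M3 -> A3/E4 P5 similar
  -> R7 @ bar 10 tick 0 v(1,): F3->G4 leap 14st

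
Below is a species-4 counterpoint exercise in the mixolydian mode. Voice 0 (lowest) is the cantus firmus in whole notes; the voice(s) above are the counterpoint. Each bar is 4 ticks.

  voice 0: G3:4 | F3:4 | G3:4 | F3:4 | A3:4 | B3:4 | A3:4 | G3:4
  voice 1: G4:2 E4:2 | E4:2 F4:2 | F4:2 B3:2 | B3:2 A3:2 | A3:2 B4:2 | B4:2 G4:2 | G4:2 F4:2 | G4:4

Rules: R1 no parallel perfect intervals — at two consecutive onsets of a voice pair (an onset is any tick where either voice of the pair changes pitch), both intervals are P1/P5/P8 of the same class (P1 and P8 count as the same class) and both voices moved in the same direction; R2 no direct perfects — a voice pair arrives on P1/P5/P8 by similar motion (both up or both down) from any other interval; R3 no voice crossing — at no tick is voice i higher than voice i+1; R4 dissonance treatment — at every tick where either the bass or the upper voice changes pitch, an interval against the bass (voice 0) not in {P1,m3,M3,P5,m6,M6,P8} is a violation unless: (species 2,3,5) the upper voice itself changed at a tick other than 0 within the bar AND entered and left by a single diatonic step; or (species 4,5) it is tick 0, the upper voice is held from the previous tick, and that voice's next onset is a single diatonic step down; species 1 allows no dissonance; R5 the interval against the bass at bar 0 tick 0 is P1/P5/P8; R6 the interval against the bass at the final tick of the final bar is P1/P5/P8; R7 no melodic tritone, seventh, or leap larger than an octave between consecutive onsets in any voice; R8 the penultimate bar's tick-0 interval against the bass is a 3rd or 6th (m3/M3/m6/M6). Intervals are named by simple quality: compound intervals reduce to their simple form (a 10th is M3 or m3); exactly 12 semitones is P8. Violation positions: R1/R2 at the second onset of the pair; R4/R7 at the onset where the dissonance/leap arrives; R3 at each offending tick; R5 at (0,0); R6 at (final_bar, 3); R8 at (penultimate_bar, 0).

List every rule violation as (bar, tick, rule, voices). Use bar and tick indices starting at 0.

bar 0: v0=G3 v1=G4 downbeat P8
bar 1: v0=F3 v1=E4 downbeat M7
bar 2: v0=G3 v1=F4 downbeat m7
bar 3: v0=F3 v1=B3 downbeat TT
bar 4: v0=A3 v1=A3 downbeat P1
bar 5: v0=B3 v1=B4 downbeat P8
bar 6: v0=A3 v1=G4 downbeat m7
bar 7: v0=G3 v1=G4 downbeat P8
  -> R4 @ bar 1 tick 0 v(0, 1): F3/E4 M7 untreated
  -> R4 @ bar 2 tick 0 v(0, 1): G3/F4 m7 untreated
  -> R7 @ bar 2 tick 2 v(1,): F4->B3 leap 6st
  -> R4 @ bar 4 tick 2 v(0, 1): A3/B4 M2 untreated
  -> R7 @ bar 4 tick 2 v(1,): A3->B4 leap 14st
  -> R8 @ bar 6 tick 0 v(0, 1): penult m7 not 3rd/6th

(1, 0, R4, (0, 1))
(2, 0, R4, (0, 1))
(2, 2, R7, (1,))
(4, 2, R4, (0, 1))
(4, 2, R7, (1,))
(6, 0, R8, (0, 1))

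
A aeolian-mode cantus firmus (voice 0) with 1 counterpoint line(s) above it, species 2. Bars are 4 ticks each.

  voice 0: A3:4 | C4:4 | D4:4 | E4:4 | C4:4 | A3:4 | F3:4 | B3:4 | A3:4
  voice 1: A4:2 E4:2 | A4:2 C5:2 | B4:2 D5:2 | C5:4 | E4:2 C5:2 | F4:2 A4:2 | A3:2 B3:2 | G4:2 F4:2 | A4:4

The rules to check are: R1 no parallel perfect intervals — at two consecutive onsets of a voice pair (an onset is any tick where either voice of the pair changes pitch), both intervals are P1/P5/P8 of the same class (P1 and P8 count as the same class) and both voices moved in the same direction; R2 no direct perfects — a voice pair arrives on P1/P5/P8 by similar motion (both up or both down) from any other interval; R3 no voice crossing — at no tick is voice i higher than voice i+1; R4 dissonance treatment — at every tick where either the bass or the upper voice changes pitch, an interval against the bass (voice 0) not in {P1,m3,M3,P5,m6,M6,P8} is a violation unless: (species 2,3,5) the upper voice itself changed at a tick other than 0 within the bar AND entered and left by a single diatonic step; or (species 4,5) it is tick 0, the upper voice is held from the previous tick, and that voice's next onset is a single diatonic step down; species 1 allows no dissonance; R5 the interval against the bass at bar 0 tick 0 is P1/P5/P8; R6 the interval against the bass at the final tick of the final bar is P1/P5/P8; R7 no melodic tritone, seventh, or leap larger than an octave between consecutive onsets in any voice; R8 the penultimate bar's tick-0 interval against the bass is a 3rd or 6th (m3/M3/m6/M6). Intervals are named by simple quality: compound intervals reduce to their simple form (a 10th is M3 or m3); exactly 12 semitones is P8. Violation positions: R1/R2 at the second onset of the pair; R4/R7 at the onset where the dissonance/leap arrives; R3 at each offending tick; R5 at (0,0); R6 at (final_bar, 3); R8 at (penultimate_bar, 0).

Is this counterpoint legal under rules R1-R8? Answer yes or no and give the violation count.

bar 0: v0=A3 v1=A4 (P8)
bar 1: v0=C4 v1=A4 (M6)
bar 2: v0=D4 v1=B4 (M6)
bar 3: v0=E4 v1=C5 (m6)
bar 4: v0=C4 v1=E4 (M3)
bar 5: v0=A3 v1=F4 (m6)
bar 6: v0=F3 v1=A3 (M3)
bar 7: v0=B3 v1=G4 (m6)
bar 8: v0=A3 v1=A4 (P8)
  R4 @ bar6.2: F3/B3 TT untreated
  R7 @ bar7.0: F3->B3 leap 6st
  R4 @ bar7.2: B3/F4 TT untreated

No (3 violations)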